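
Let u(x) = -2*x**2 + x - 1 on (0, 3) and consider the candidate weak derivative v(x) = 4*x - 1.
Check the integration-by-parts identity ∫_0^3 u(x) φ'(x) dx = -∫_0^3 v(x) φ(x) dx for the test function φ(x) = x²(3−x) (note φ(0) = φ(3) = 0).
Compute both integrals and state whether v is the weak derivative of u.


LHS = 837/20, RHS = -837/20. No, v is not the weak derivative of u.

u(x) = -2*x**2 + x - 1, classical derivative u'(x) = 1 - 4*x.
φ(x) = x²(3−x), so φ'(x) = 3*x*(2 - x).
Note φ(0) = φ(3) = 0, so the boundary term u·φ vanishes.
LHS = ∫_0^3 u(x) φ'(x) dx = ∫_0^3 (6*x^4 - 15*x^3 + 9*x^2 - 6*x) dx. Term by term:
  ∫_0^3 6*x^4 dx = 1458/5;  ∫_0^3 -15*x^3 dx = -1215/4;  ∫_0^3 9*x^2 dx = 81;
  ∫_0^3 -6*x dx = -27.
Sum: 1458/5 − 1215/4 + 81 − 27 = 837/20.
So LHS = 837/20.
∫_0^3 v(x) φ(x) dx = ∫_0^3 (-4*x^4 + 13*x^3 - 3*x^2) dx. Term by term:
  ∫_0^3 -4*x^4 dx = -972/5;  ∫_0^3 13*x^3 dx = 1053/4;  ∫_0^3 -3*x^2 dx = -27.
Sum: -972/5 + 1053/4 − 27 = 837/20.
So RHS = -∫_0^3 v(x) φ(x) dx = -837/20.
LHS − RHS = 837/10 ≠ 0, so the identity fails.
(For a valid weak derivative the identity must hold for EVERY test function, in particular this one. The failure shows v is NOT the weak derivative of u.)
Correct weak derivative would be u'(x) = 1 - 4*x.


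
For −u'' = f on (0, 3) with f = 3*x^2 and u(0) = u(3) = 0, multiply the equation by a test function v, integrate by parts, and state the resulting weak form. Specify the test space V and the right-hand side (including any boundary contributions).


V = H^1_0(0, 3) (so v(0) = v(3) = 0); weak form: ∫_0^3 u'v' dx = ∫_0^3 (3*x^2) v dx for all v ∈ V.

Multiply both sides by a test function v and integrate from 0 to 3:
  ∫_0^3 −u''(x) v(x) dx = ∫_0^3 f(x) v(x) dx.
Integrate the LHS by parts once:
  ∫_0^3 −u'' v dx = −[u'(x) v(x)]_0^3 + ∫_0^3 u'(x) v'(x) dx.
Thus ∫_0^3 u'(x) v'(x) dx = ∫_0^3 f(x) v(x) dx + [u'(x) v(x)]_0^3.
Choose V so that boundary terms are either known or forced to vanish.
u is Dirichlet: u(0) = u(3) = 0. Let V = H^1_0(0, 3); then v(0) = v(3) = 0, and [u' v]_0^3 = 0.
Weak formulation: find u (satisfying any essential BC) such that ∫_0^3 u'(x) v'(x) dx = ∫_0^3 f v dx for all v ∈ V.
Substituting f(x) = 3*x^2, the right-hand side is ∫_0^3 (3*x^2) v dx.


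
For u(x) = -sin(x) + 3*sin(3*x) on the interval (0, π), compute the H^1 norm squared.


||u||_{H^1(0,π)}^2 = 46*π

u'(x) = -cos(x) + 9*cos(3*x).
Expand u² and (u')² and integrate term by term on (0, π), using: for integers n ≥ 1, ∫_0^π sin²(nx) dx = ∫_0^π cos²(nx) dx = π/2; for n ≠ n', ∫_0^π sin(nx)sin(n'x) dx = ∫_0^π cos(nx)cos(n'x) dx = 0; and by product-to-sum, ∫_0^π sin(nx)cos(n'x) dx = ½∫_0^π [sin((n+n')x) + sin((n−n')x)] dx, which is 0 when n+n' is even and 2n/(n²−n'²) when n+n' is odd (it need not vanish on (0, π)).
  u² squared terms: (-1)²·∫sin(x)² dx = 1·π/2 = π/2;  (3)²·∫sin(3x)² dx = 9·π/2 = 9*π/2.
  u² cross terms: 2·(-1)·(3)·∫sin(x)·sin(3x) dx = -6·(0) = 0.
  So ∫_0^π u² dx = π/2 + 9*π/2 + 0 = 5*π.
  (u')² squared terms: (-1)²·∫cos(x)² dx = 1·π/2 = π/2;  (9)²·∫cos(3x)² dx = 81·π/2 = 81*π/2.
  (u')² cross terms: 2·(-1)·(9)·∫cos(x)·cos(3x) dx = -18·(0) = 0.
  So ∫_0^π (u')² dx = π/2 + 81*π/2 + 0 = 41*π.
||u||_{H^1}^2 = (5*π) + (41*π) = 46*π.


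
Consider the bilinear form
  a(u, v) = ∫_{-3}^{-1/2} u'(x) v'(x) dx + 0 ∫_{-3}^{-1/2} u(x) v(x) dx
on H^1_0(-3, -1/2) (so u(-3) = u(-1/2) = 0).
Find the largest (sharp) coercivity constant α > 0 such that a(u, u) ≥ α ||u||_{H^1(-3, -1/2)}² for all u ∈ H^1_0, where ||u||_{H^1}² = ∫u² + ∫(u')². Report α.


α = 4*π^2/(25 + 4*π^2)

Coercivity of a(·,·) on H^1_0(-3, -1/2) means a(u, u) ≥ α ||u||_{H^1}² for every u ∈ H^1_0.
The interval has length L = 5/2, and Poincaré/coercivity depend only on L. Here a(u, u) = ∫(u')² + (0)·∫u².
Here c = 0, so a(u,u) = ∫(u')² alone. The condition a(u,u) ≥ α||u||_{H^1}² reads (1−α)∫(u')² ≥ (α−c)∫u². Any admissible α is ≤ 1 (rapidly oscillating u have ∫u²/∫(u')² → 0), and α = 1 would force 0 ≥ (1−c)∫u², impossible since c < 1; so 1−α > 0. By the sharp Poincaré inequality on H^1_0 of an interval of length L, ∫(u')² ≥ (π/L)²∫u² with equality for the first sine mode sin(π(x−x₀)/L) (x₀ the left endpoint), so the inequality holds for all u iff (1−α)(π/L)² ≥ α − c, i.e. α ≤ ((π/L)² + c)/((π/L)² + 1) = (1 + c(L/π)²)/(1 + (L/π)²). (Direct route, valid since c ≤ 0: Poincaré gives c∫u² ≥ c(L/π)²∫(u')², so a(u,u) ≥ (1 + c(L/π)²)∫(u')², while ||u||_{H^1}² ≤ (1 + (L/π)²)∫(u')²; dividing yields the same α.) With (π/L)² = 4*π^2/25 and c = 0, the largest admissible constant is α = ((π/L)² + c)/((π/L)² + 1).
Simplifying, α = 4*π^2/(25 + 4*π^2).


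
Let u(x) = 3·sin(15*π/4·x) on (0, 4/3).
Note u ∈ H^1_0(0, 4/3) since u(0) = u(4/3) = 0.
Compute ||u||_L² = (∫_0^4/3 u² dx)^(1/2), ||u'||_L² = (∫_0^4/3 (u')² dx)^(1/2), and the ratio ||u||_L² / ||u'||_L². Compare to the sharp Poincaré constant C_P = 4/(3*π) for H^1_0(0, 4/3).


||u||_L² / ||u'||_L² = 4/(15*π) < C_P = 4/(3*π).

u(x) = 3·sin(15*π/4·x), so u'(x) = 45*π*cos(15*π*x/4)/4.
Writing u(x) = A·sin(kπx/L) with A = 3 and k = 5, use ∫_0^L sin²(kπx/L) dx = L/2 and ∫_0^L cos²(kπx/L) dx = L/2.
u² = 9·sin²(15*π/4·x) and (u')² = 2025*π^2/16·cos²(15*π/4·x), and each of sin², cos² integrates to L/2 = 2/3 over (0, 4/3).
∫_0^4/3 u² dx = 6, so ||u||_L² = sqrt(6).
∫_0^4/3 (u')² dx = 675*π^2/8, so ||u'||_L² = 15*sqrt(6)*π/4.
Ratio ||u||_L² / ||u'||_L² = 4/(15*π).
Sharp Poincaré constant on H^1_0(0, 4/3) is C_P = L/π = 4/(3*π), achieved by sin(3*π/4·x).
This is the k = 5 harmonic; the ratio L/(kπ) is strictly less than C_P = L/π, consistent with the sharp inequality ||u||_L² ≤ C_P ||u'||_L².


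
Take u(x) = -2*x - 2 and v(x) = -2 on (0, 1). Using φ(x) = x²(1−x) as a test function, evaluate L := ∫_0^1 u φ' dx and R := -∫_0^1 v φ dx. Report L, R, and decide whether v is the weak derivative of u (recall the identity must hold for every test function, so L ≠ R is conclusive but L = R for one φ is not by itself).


LHS = 1/6, RHS = 1/6. Yes, v = u' weakly.

u(x) = -2*x - 2, classical derivative u'(x) = -2.
φ(x) = x²(1−x), so φ'(x) = x*(2 - 3*x).
Note φ(0) = φ(1) = 0, so the boundary term u·φ vanishes.
LHS = ∫_0^1 u(x) φ'(x) dx = ∫_0^1 (6*x^3 + 2*x^2 - 4*x) dx. Term by term:
  ∫_0^1 6*x^3 dx = 3/2;  ∫_0^1 2*x^2 dx = 2/3;  ∫_0^1 -4*x dx = -2.
Sum: 3/2 + 2/3 − 2 = 1/6.
So LHS = 1/6.
∫_0^1 v(x) φ(x) dx = ∫_0^1 (2*x^3 - 2*x^2) dx. Term by term:
  ∫_0^1 2*x^3 dx = 1/2;  ∫_0^1 -2*x^2 dx = -2/3.
Sum: 1/2 − 2/3 = -1/6.
So RHS = -∫_0^1 v(x) φ(x) dx = 1/6.
LHS = RHS, so the identity holds for this test φ.
Moreover u is smooth here and v(x) = u'(x) = -2 pointwise, so the identity holds for every test function. Hence v is the weak derivative of u.


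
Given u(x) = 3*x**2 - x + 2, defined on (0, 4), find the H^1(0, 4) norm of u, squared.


||u||_{H^1}^2 = 35948/15

The H^1 norm (squared) on an interval (0, L) is
  ||u||_{H^1}^2 = ∫_0^L u(x)^2 dx + ∫_0^L u'(x)^2 dx.
Compute u'(x) = 6*x - 1.
Then u(x)^2 = 9*x**4 - 6*x**3 + 13*x**2 - 4*x + 4 and u'(x)^2 = 36*x**2 - 12*x + 1.
Integrate each monomial from 0 to 4 using ∫_0^4 c·x^n dx = c·4^(n+1)/(n+1):
  ∫_0^4 u(x)^2 dx = ∫_0^4 (9*x^4 - 6*x^3 + 13*x^2 - 4*x + 4) dx. Term by term:
    ∫_0^4 9*x^4 dx = 9216/5;  ∫_0^4 -6*x^3 dx = -384;  ∫_0^4 13*x^2 dx = 832/3;
    ∫_0^4 -4*x dx = -32;  ∫_0^4 4 dx = 16.
  Sum: 9216/5 − 384 + 832/3 − 32 + 16 = 25808/15.
  ∫_0^4 u'(x)^2 dx = ∫_0^4 (36*x^2 - 12*x + 1) dx. Term by term:
    ∫_0^4 36*x^2 dx = 768;  ∫_0^4 -12*x dx = -96;  ∫_0^4 1 dx = 4.
  Sum: 768 − 96 + 4 = 676.
Adding: ||u||_{H^1}^2 = 25808/15 + 676 = 35948/15.


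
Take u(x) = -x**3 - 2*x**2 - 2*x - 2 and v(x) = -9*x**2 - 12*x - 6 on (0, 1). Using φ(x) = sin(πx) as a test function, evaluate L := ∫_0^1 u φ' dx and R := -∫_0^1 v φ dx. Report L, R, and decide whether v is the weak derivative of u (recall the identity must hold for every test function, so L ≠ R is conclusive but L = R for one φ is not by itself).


LHS = -12/π^3 + 11/π, RHS = -36/π^3 + 33/π. No, v is not the weak derivative of u.

u(x) = -x**3 - 2*x**2 - 2*x - 2, classical derivative u'(x) = -3*x**2 - 4*x - 2.
φ(x) = sin(πx), so φ'(x) = π*cos(π*x).
Note φ(0) = φ(1) = 0, so the boundary term u·φ vanishes.
LHS = ∫_0^1 u(x) φ'(x) dx = ∫_0^1 (-π*x^3*cos(π*x) - 2*π*x^2*cos(π*x) - 2*π*x*cos(π*x) - 2*π*cos(π*x)) dx. Term by term:
  ∫_0^1 -2*π*cos(π*x) dx = 0;  ∫_0^1 -π*x^3*cos(π*x) dx = -12/π^3 + 3/π;  ∫_0^1 -2*π*x*cos(π*x) dx = 4/π;
  ∫_0^1 -2*π*x^2*cos(π*x) dx = 4/π.
Sum: 0 + -12/π^3 + 3/π + 4/π + 4/π = -12/π^3 + 11/π.
So LHS = -12/π^3 + 11/π.
∫_0^1 v(x) φ(x) dx = ∫_0^1 (-9*x^2*sin(π*x) - 12*x*sin(π*x) - 6*sin(π*x)) dx. Term by term:
  ∫_0^1 -6*sin(π*x) dx = -12/π;  ∫_0^1 -12*x*sin(π*x) dx = -12/π;  ∫_0^1 -9*x^2*sin(π*x) dx = -9/π + 36/π^3.
Sum: -12/π − 12/π + -9/π + 36/π^3 = -33/π + 36/π^3.
So RHS = -∫_0^1 v(x) φ(x) dx = -36/π^3 + 33/π.
LHS − RHS = -22/π + 24/π^3 ≠ 0, so the identity fails.
(For a valid weak derivative the identity must hold for EVERY test function, in particular this one. The failure shows v is NOT the weak derivative of u.)
Correct weak derivative would be u'(x) = -3*x**2 - 4*x - 2.


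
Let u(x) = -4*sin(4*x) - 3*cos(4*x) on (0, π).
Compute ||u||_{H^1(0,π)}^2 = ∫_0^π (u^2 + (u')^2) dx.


||u||_{H^1(0,π)}^2 = 425*π/2

u'(x) = 12*sin(4*x) - 16*cos(4*x).
Expand u² and (u')² and integrate term by term on (0, π), using: for integers n ≥ 1, ∫_0^π sin²(nx) dx = ∫_0^π cos²(nx) dx = π/2; for n ≠ n', ∫_0^π sin(nx)sin(n'x) dx = ∫_0^π cos(nx)cos(n'x) dx = 0; and by product-to-sum, ∫_0^π sin(nx)cos(n'x) dx = ½∫_0^π [sin((n+n')x) + sin((n−n')x)] dx, which is 0 when n+n' is even and 2n/(n²−n'²) when n+n' is odd (it need not vanish on (0, π)).
  u² squared terms: (-4)²·∫sin(4x)² dx = 16·π/2 = 8*π;  (-3)²·∫cos(4x)² dx = 9·π/2 = 9*π/2.
  u² cross terms: 2·(-4)·(-3)·∫sin(4x)·cos(4x) dx = 24·(0) = 0.
  So ∫_0^π u² dx = 8*π + 9*π/2 + 0 = 25*π/2.
  (u')² squared terms: (-16)²·∫cos(4x)² dx = 256·π/2 = 128*π;  (12)²·∫sin(4x)² dx = 144·π/2 = 72*π.
  (u')² cross terms: 2·(-16)·(12)·∫cos(4x)·sin(4x) dx = -384·(0) = 0.
  So ∫_0^π (u')² dx = 128*π + 72*π + 0 = 200*π.
||u||_{H^1}^2 = (25*π/2) + (200*π) = 425*π/2.


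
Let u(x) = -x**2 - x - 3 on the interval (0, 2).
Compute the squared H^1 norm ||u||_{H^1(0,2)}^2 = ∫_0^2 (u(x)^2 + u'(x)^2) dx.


||u||_{H^1}^2 = 1256/15

The H^1 norm (squared) on an interval (0, L) is
  ||u||_{H^1}^2 = ∫_0^L u(x)^2 dx + ∫_0^L u'(x)^2 dx.
Compute u'(x) = -2*x - 1.
Then u(x)^2 = x**4 + 2*x**3 + 7*x**2 + 6*x + 9 and u'(x)^2 = 4*x**2 + 4*x + 1.
Integrate each monomial from 0 to 2 using ∫_0^2 c·x^n dx = c·2^(n+1)/(n+1):
  ∫_0^2 u(x)^2 dx = ∫_0^2 (x^4 + 2*x^3 + 7*x^2 + 6*x + 9) dx. Term by term:
    ∫_0^2 x^4 dx = 32/5;  ∫_0^2 2*x^3 dx = 8;  ∫_0^2 7*x^2 dx = 56/3;
    ∫_0^2 6*x dx = 12;  ∫_0^2 9 dx = 18.
  Sum: 32/5 + 8 + 56/3 + 12 + 18 = 946/15.
  ∫_0^2 u'(x)^2 dx = ∫_0^2 (4*x^2 + 4*x + 1) dx. Term by term:
    ∫_0^2 4*x^2 dx = 32/3;  ∫_0^2 4*x dx = 8;  ∫_0^2 1 dx = 2.
  Sum: 32/3 + 8 + 2 = 62/3.
Adding: ||u||_{H^1}^2 = 946/15 + 62/3 = 1256/15.


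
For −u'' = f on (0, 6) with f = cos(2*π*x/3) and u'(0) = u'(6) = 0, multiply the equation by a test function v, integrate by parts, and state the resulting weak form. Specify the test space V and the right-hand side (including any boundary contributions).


V = H^1(0, 6) (no boundary constraint on v; u is determined up to an additive constant); weak form: ∫_0^6 u'v' dx = ∫_0^6 (cos(2*π*x/3)) v dx for all v ∈ V.

Multiply both sides by a test function v and integrate from 0 to 6:
  ∫_0^6 −u''(x) v(x) dx = ∫_0^6 f(x) v(x) dx.
Integrate the LHS by parts once:
  ∫_0^6 −u'' v dx = −[u'(x) v(x)]_0^6 + ∫_0^6 u'(x) v'(x) dx.
Thus ∫_0^6 u'(x) v'(x) dx = ∫_0^6 f(x) v(x) dx + [u'(x) v(x)]_0^6.
Choose V so that boundary terms are either known or forced to vanish.
u has homogeneous Neumann: u'(0) = u'(6) = 0. So [u' v]_0^6 = 0·v(6) − 0·v(0) = 0 for any v; take V = H^1(0, 6).
Weak formulation: find u (satisfying any essential BC) such that ∫_0^6 u'(x) v'(x) dx = ∫_0^6 f v dx for all v ∈ V (homogeneous Neumann, so boundary terms vanish).
Substituting f(x) = cos(2*π*x/3), the right-hand side is ∫_0^6 (cos(2*π*x/3)) v dx.
Compatibility check (pure Neumann): taking v ≡ 1 ∈ V gives 0 = ∫_0^6 f dx + (0) − (0), i.e. ∫_0^6 f dx must equal u'(0) − u'(6) = 0. Indeed ∫_0^6 (cos(2*π*x/3)) dx = 0, so the data are compatible. The solution is then unique only up to an additive constant (fix it e.g. by requiring ∫_0^6 u dx = 0).


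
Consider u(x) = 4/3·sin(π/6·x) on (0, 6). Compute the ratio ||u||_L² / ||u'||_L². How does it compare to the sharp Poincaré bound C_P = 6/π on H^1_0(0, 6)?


||u||_L² / ||u'||_L² = 6/π = C_P.

u(x) = 4/3·sin(π/6·x), so u'(x) = 2*π*cos(π*x/6)/9.
Writing u(x) = A·sin(kπx/L) with A = 4/3 and k = 1, use ∫_0^L sin²(kπx/L) dx = L/2 and ∫_0^L cos²(kπx/L) dx = L/2.
u² = 16/9·sin²(π/6·x) and (u')² = 4*π^2/81·cos²(π/6·x), and each of sin², cos² integrates to L/2 = 3 over (0, 6).
∫_0^6 u² dx = 16/3, so ||u||_L² = 4*sqrt(3)/3.
∫_0^6 (u')² dx = 4*π^2/27, so ||u'||_L² = 2*sqrt(3)*π/9.
Ratio ||u||_L² / ||u'||_L² = 6/π.
Sharp Poincaré constant on H^1_0(0, 6) is C_P = L/π = 6/π, achieved by sin(π/6·x).
This is the k = 1 eigenfunction (up to amplitude), so the ratio equals the sharp Poincaré constant exactly.


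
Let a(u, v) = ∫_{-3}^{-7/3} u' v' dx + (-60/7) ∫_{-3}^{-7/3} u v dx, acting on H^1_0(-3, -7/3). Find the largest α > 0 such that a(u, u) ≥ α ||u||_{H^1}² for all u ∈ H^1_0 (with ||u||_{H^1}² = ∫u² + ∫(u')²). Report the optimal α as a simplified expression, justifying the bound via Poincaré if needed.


α = 3*(-80 + 21*π^2)/(7*(4 + 9*π^2))

Coercivity of a(·,·) on H^1_0(-3, -7/3) means a(u, u) ≥ α ||u||_{H^1}² for every u ∈ H^1_0.
The interval has length L = 2/3, and Poincaré/coercivity depend only on L. Here a(u, u) = ∫(u')² + (-60/7)·∫u².
Here c = -60/7 < 0 with |c| < (π/L)² = 9*π^2/4, so coercivity still holds. The condition a(u,u) ≥ α||u||_{H^1}² reads (1−α)∫(u')² ≥ (α−c)∫u². Any admissible α is ≤ 1 (rapidly oscillating u have ∫u²/∫(u')² → 0), and α = 1 would force 0 ≥ (1−c)∫u², impossible since c < 1; so 1−α > 0. By the sharp Poincaré inequality on H^1_0 of an interval of length L, ∫(u')² ≥ (π/L)²∫u² with equality for the first sine mode sin(π(x−x₀)/L) (x₀ the left endpoint), so the inequality holds for all u iff (1−α)(π/L)² ≥ α − c, i.e. α ≤ ((π/L)² + c)/((π/L)² + 1) = (1 + c(L/π)²)/(1 + (L/π)²). (Direct route, valid since c ≤ 0: Poincaré gives c∫u² ≥ c(L/π)²∫(u')², so a(u,u) ≥ (1 + c(L/π)²)∫(u')², while ||u||_{H^1}² ≤ (1 + (L/π)²)∫(u')²; dividing yields the same α.) With (π/L)² = 9*π^2/4 and c = -60/7, the largest admissible constant is α = ((π/L)² + c)/((π/L)² + 1).
Simplifying, α = 3*(-80 + 21*π^2)/(7*(4 + 9*π^2)).


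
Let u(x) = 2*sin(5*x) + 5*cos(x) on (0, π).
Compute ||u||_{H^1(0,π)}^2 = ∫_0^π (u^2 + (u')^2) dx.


||u||_{H^1(0,π)}^2 = 77*π

u'(x) = -5*sin(x) + 10*cos(5*x).
Expand u² and (u')² and integrate term by term on (0, π), using: for integers n ≥ 1, ∫_0^π sin²(nx) dx = ∫_0^π cos²(nx) dx = π/2; for n ≠ n', ∫_0^π sin(nx)sin(n'x) dx = ∫_0^π cos(nx)cos(n'x) dx = 0; and by product-to-sum, ∫_0^π sin(nx)cos(n'x) dx = ½∫_0^π [sin((n+n')x) + sin((n−n')x)] dx, which is 0 when n+n' is even and 2n/(n²−n'²) when n+n' is odd (it need not vanish on (0, π)).
  u² squared terms: (2)²·∫sin(5x)² dx = 4·π/2 = 2*π;  (5)²·∫cos(x)² dx = 25·π/2 = 25*π/2.
  u² cross terms: 2·(2)·(5)·∫sin(5x)·cos(x) dx = 20·(0) = 0.
  So ∫_0^π u² dx = 2*π + 25*π/2 + 0 = 29*π/2.
  (u')² squared terms: (-5)²·∫sin(x)² dx = 25·π/2 = 25*π/2;  (10)²·∫cos(5x)² dx = 100·π/2 = 50*π.
  (u')² cross terms: 2·(-5)·(10)·∫sin(x)·cos(5x) dx = -100·(0) = 0.
  So ∫_0^π (u')² dx = 25*π/2 + 50*π + 0 = 125*π/2.
||u||_{H^1}^2 = (29*π/2) + (125*π/2) = 77*π.


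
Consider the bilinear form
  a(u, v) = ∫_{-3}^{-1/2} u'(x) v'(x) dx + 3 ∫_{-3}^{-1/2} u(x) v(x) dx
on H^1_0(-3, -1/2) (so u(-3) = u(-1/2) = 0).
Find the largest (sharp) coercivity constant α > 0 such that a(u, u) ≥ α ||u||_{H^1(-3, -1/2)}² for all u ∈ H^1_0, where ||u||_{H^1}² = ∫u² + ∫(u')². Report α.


α = 1

Coercivity of a(·,·) on H^1_0(-3, -1/2) means a(u, u) ≥ α ||u||_{H^1}² for every u ∈ H^1_0.
The interval has length L = 5/2, and Poincaré/coercivity depend only on L. Here a(u, u) = ∫(u')² + (3)·∫u².
Here c = 3 ≥ 1, so a(u,u) = ∫(u')² + c∫u² ≥ ∫(u')² + ∫u² = ||u||_{H^1}², i.e. α = 1 works. No larger α is possible: a(u,u) ≥ α||u||_{H^1}² means (1−α)∫(u')² ≥ (α−c)∫u², and for the modes u_n = sin(nπ(x−x₀)/L) (x₀ the left endpoint) one has ∫u_n²/∫(u_n')² = (L/(nπ))² → 0, so a(u_n,u_n)/||u_n||_{H^1}² → 1. Hence the optimal constant is α = 1.
Therefore α = 1.


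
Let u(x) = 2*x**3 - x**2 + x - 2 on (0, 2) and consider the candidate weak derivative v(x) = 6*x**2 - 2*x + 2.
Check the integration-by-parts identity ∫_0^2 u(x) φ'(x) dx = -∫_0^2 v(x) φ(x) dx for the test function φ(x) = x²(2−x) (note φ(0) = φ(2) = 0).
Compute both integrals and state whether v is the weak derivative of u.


LHS = -164/15, RHS = -184/15. No, v is not the weak derivative of u.

u(x) = 2*x**3 - x**2 + x - 2, classical derivative u'(x) = 6*x**2 - 2*x + 1.
φ(x) = x²(2−x), so φ'(x) = x*(4 - 3*x).
Note φ(0) = φ(2) = 0, so the boundary term u·φ vanishes.
LHS = ∫_0^2 u(x) φ'(x) dx = ∫_0^2 (-6*x^5 + 11*x^4 - 7*x^3 + 10*x^2 - 8*x) dx. Term by term:
  ∫_0^2 -6*x^5 dx = -64;  ∫_0^2 11*x^4 dx = 352/5;  ∫_0^2 -7*x^3 dx = -28;
  ∫_0^2 10*x^2 dx = 80/3;  ∫_0^2 -8*x dx = -16.
Sum: -64 + 352/5 − 28 + 80/3 − 16 = -164/15.
So LHS = -164/15.
∫_0^2 v(x) φ(x) dx = ∫_0^2 (-6*x^5 + 14*x^4 - 6*x^3 + 4*x^2) dx. Term by term:
  ∫_0^2 -6*x^5 dx = -64;  ∫_0^2 14*x^4 dx = 448/5;  ∫_0^2 -6*x^3 dx = -24;
  ∫_0^2 4*x^2 dx = 32/3.
Sum: -64 + 448/5 − 24 + 32/3 = 184/15.
So RHS = -∫_0^2 v(x) φ(x) dx = -184/15.
LHS − RHS = 4/3 ≠ 0, so the identity fails.
(For a valid weak derivative the identity must hold for EVERY test function, in particular this one. The failure shows v is NOT the weak derivative of u.)
Correct weak derivative would be u'(x) = 6*x**2 - 2*x + 1.


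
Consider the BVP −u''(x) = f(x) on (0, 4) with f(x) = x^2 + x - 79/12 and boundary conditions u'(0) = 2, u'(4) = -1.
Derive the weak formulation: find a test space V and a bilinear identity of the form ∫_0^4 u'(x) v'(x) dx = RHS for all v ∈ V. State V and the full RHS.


V = H^1(0, 4) (v unrestricted at boundary; u is determined up to an additive constant); weak form: ∫_0^4 u'v' dx = ∫_0^4 (x^2 + x - 79/12) v dx − v(4) − 2·v(0) for all v ∈ V.

Multiply both sides by a test function v and integrate from 0 to 4:
  ∫_0^4 −u''(x) v(x) dx = ∫_0^4 f(x) v(x) dx.
Integrate the LHS by parts once:
  ∫_0^4 −u'' v dx = −[u'(x) v(x)]_0^4 + ∫_0^4 u'(x) v'(x) dx.
Thus ∫_0^4 u'(x) v'(x) dx = ∫_0^4 f(x) v(x) dx + [u'(x) v(x)]_0^4.
Choose V so that boundary terms are either known or forced to vanish.
u has inhomogeneous Neumann u'(0) = 2, u'(4) = -1. [u' v]_0^4 = (-1)·v(4) − (2)·v(0) = − v(4) − 2·v(0). Take V = H^1(0, 4); boundary term becomes part of RHS.
Weak formulation: find u (satisfying any essential BC) such that ∫_0^4 u'(x) v'(x) dx = ∫_0^4 f v dx − v(4) − 2·v(0) for all v ∈ V (Neumann data are natural BCs: they enter the RHS as boundary terms).
Substituting f(x) = x^2 + x - 79/12, the right-hand side is ∫_0^4 (x^2 + x - 79/12) v dx − v(4) − 2·v(0).
Compatibility check (pure Neumann): taking v ≡ 1 ∈ V gives 0 = ∫_0^4 f dx + (-1) − (2), i.e. ∫_0^4 f dx must equal u'(0) − u'(4) = 3. Indeed ∫_0^4 (x^2 + x - 79/12) dx = 3, so the data are compatible. The solution is then unique only up to an additive constant (fix it e.g. by requiring ∫_0^4 u dx = 0).


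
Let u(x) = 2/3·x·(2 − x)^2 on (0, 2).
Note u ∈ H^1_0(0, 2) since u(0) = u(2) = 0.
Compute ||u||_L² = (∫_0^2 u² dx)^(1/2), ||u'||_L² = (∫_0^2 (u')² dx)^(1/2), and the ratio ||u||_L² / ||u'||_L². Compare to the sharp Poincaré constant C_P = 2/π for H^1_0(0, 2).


||u||_L² / ||u'||_L² = sqrt(14)/7 < C_P = 2/π.

u(x) = 2/3·x·(2 − x)^2, so u'(x) = 2*x^2 - 16*x/3 + 8/3.
u(x) = 2/3·x·(2 − x)^2 vanishes at x = 0 and x = 2, so u ∈ H^1_0(0, 2). Differentiate via the product rule and integrate the resulting polynomials term by term.
  ∫_0^2 u² dx = ∫_0^2 (4*x^6/9 - 32*x^5/9 + 32*x^4/3 - 128*x^3/9 + 64*x^2/9) dx. Term by term:
    ∫_0^2 4*x^6/9 dx = 512/63;  ∫_0^2 -32*x^5/9 dx = -1024/27;  ∫_0^2 32*x^4/3 dx = 1024/15;
    ∫_0^2 -128*x^3/9 dx = -512/9;  ∫_0^2 64*x^2/9 dx = 512/27.
  Sum: 512/63 − 1024/27 + 1024/15 − 512/9 + 512/27 = 512/945.
  ∫_0^2 (u')² dx = ∫_0^2 (4*x^4 - 64*x^3/3 + 352*x^2/9 - 256*x/9 + 64/9) dx. Term by term:
    ∫_0^2 4*x^4 dx = 128/5;  ∫_0^2 -64*x^3/3 dx = -256/3;  ∫_0^2 352*x^2/9 dx = 2816/27;
    ∫_0^2 -256*x/9 dx = -512/9;  ∫_0^2 64/9 dx = 128/9.
  Sum: 128/5 − 256/3 + 2816/27 − 512/9 + 128/9 = 256/135.
∫_0^2 u² dx = 512/945, so ||u||_L² = 16*sqrt(210)/315.
∫_0^2 (u')² dx = 256/135, so ||u'||_L² = 16*sqrt(15)/45.
Ratio ||u||_L² / ||u'||_L² = sqrt(14)/7.
Sharp Poincaré constant on H^1_0(0, 2) is C_P = L/π = 2/π, achieved by sin(π/2·x).
A polynomial bump cannot attain the sharp Poincaré constant (only the first sine eigenfunction does), so the ratio is strictly less than C_P, consistent with ||u||_L² ≤ C_P ||u'||_L².


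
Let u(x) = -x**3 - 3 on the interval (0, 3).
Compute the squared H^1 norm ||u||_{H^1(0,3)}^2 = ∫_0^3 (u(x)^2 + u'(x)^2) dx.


||u||_{H^1}^2 = 62883/70

The H^1 norm (squared) on an interval (0, L) is
  ||u||_{H^1}^2 = ∫_0^L u(x)^2 dx + ∫_0^L u'(x)^2 dx.
Compute u'(x) = -3*x**2.
Then u(x)^2 = x**6 + 6*x**3 + 9 and u'(x)^2 = 9*x**4.
Integrate each monomial from 0 to 3 using ∫_0^3 c·x^n dx = c·3^(n+1)/(n+1):
  ∫_0^3 u(x)^2 dx = ∫_0^3 (x^6 + 6*x^3 + 9) dx. Term by term:
    ∫_0^3 x^6 dx = 2187/7;  ∫_0^3 6*x^3 dx = 243/2;  ∫_0^3 9 dx = 27.
  Sum: 2187/7 + 243/2 + 27 = 6453/14.
  ∫_0^3 u'(x)^2 dx = ∫_0^3 (9*x^4) dx. Term by term:
    ∫_0^3 9*x^4 dx = 2187/5.
Adding: ||u||_{H^1}^2 = 6453/14 + 2187/5 = 62883/70.


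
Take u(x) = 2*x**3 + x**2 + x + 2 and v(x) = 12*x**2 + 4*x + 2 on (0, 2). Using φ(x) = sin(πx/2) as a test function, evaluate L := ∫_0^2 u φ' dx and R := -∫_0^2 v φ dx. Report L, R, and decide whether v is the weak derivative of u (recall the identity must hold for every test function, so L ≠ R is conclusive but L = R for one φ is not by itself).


LHS = -60/π + 192/π^3, RHS = -120/π + 384/π^3. No, v is not the weak derivative of u.

u(x) = 2*x**3 + x**2 + x + 2, classical derivative u'(x) = 6*x**2 + 2*x + 1.
φ(x) = sin(πx/2), so φ'(x) = π*cos(π*x/2)/2.
Note φ(0) = φ(2) = 0, so the boundary term u·φ vanishes.
LHS = ∫_0^2 u(x) φ'(x) dx = ∫_0^2 (π*x^3*cos(π*x/2) + π*x^2*cos(π*x/2)/2 + π*x*cos(π*x/2)/2 + π*cos(π*x/2)) dx. Term by term:
  ∫_0^2 π*cos(π*x/2) dx = 0;  ∫_0^2 π*x^3*cos(π*x/2) dx = -48/π + 192/π^3;  ∫_0^2 π*x*cos(π*x/2)/2 dx = -4/π;
  ∫_0^2 π*x^2*cos(π*x/2)/2 dx = -8/π.
Sum: 0 + -48/π + 192/π^3 − 4/π − 8/π = -60/π + 192/π^3.
So LHS = -60/π + 192/π^3.
∫_0^2 v(x) φ(x) dx = ∫_0^2 (12*x^2*sin(π*x/2) + 4*x*sin(π*x/2) + 2*sin(π*x/2)) dx. Term by term:
  ∫_0^2 2*sin(π*x/2) dx = 8/π;  ∫_0^2 4*x*sin(π*x/2) dx = 16/π;  ∫_0^2 12*x^2*sin(π*x/2) dx = -384/π^3 + 96/π.
Sum: 8/π + 16/π + -384/π^3 + 96/π = -384/π^3 + 120/π.
So RHS = -∫_0^2 v(x) φ(x) dx = -120/π + 384/π^3.
LHS − RHS = -192/π^3 + 60/π ≠ 0, so the identity fails.
(For a valid weak derivative the identity must hold for EVERY test function, in particular this one. The failure shows v is NOT the weak derivative of u.)
Correct weak derivative would be u'(x) = 6*x**2 + 2*x + 1.


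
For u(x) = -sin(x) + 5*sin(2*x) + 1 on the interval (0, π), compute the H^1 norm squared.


||u||_{H^1(0,π)}^2 = -4 + 129*π/2

u'(x) = -cos(x) + 10*cos(2*x).
Expand u² and (u')² and integrate term by term on (0, π), using: for integers n ≥ 1, ∫_0^π sin²(nx) dx = ∫_0^π cos²(nx) dx = π/2; for n ≠ n', ∫_0^π sin(nx)sin(n'x) dx = ∫_0^π cos(nx)cos(n'x) dx = 0; and by product-to-sum, ∫_0^π sin(nx)cos(n'x) dx = ½∫_0^π [sin((n+n')x) + sin((n−n')x)] dx, which is 0 when n+n' is even and 2n/(n²−n'²) when n+n' is odd (it need not vanish on (0, π)). For the constant mode: ∫_0^π 1 dx = π, ∫_0^π cos(nx) dx = 0, ∫_0^π sin(nx) dx = (1−(−1)^n)/n.
  u² squared terms: (1)²·∫1 dx = 1·π = π;  (-1)²·∫sin(x)² dx = 1·π/2 = π/2;  (5)²·∫sin(2x)² dx = 25·π/2 = 25*π/2.
  u² cross terms: 2·(1)·(-1)·∫1·sin(x) dx = -2·(2) = -4;  2·(1)·(5)·∫1·sin(2x) dx = 10·(0) = 0;  2·(-1)·(5)·∫sin(x)·sin(2x) dx = -10·(0) = 0.
  So ∫_0^π u² dx = π + π/2 + 25*π/2 − 4 + 0 + 0 = -4 + 14*π.
  (u')² squared terms: (-1)²·∫cos(x)² dx = 1·π/2 = π/2;  (10)²·∫cos(2x)² dx = 100·π/2 = 50*π.
  (u')² cross terms: 2·(-1)·(10)·∫cos(x)·cos(2x) dx = -20·(0) = 0.
  So ∫_0^π (u')² dx = π/2 + 50*π + 0 = 101*π/2.
||u||_{H^1}^2 = (-4 + 14*π) + (101*π/2) = -4 + 129*π/2.


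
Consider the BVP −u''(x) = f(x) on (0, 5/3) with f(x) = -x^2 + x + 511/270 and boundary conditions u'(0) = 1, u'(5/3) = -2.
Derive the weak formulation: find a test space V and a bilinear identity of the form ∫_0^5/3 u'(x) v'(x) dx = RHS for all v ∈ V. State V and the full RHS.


V = H^1(0, 5/3) (v unrestricted at boundary; u is determined up to an additive constant); weak form: ∫_0^5/3 u'v' dx = ∫_0^5/3 (-x^2 + x + 511/270) v dx − 2·v(5/3) − v(0) for all v ∈ V.

Multiply both sides by a test function v and integrate from 0 to 5/3:
  ∫_0^5/3 −u''(x) v(x) dx = ∫_0^5/3 f(x) v(x) dx.
Integrate the LHS by parts once:
  ∫_0^5/3 −u'' v dx = −[u'(x) v(x)]_0^5/3 + ∫_0^5/3 u'(x) v'(x) dx.
Thus ∫_0^5/3 u'(x) v'(x) dx = ∫_0^5/3 f(x) v(x) dx + [u'(x) v(x)]_0^5/3.
Choose V so that boundary terms are either known or forced to vanish.
u has inhomogeneous Neumann u'(0) = 1, u'(5/3) = -2. [u' v]_0^5/3 = (-2)·v(5/3) − (1)·v(0) = − 2·v(5/3) − v(0). Take V = H^1(0, 5/3); boundary term becomes part of RHS.
Weak formulation: find u (satisfying any essential BC) such that ∫_0^5/3 u'(x) v'(x) dx = ∫_0^5/3 f v dx − 2·v(5/3) − v(0) for all v ∈ V (Neumann data are natural BCs: they enter the RHS as boundary terms).
Substituting f(x) = -x^2 + x + 511/270, the right-hand side is ∫_0^5/3 (-x^2 + x + 511/270) v dx − 2·v(5/3) − v(0).
Compatibility check (pure Neumann): taking v ≡ 1 ∈ V gives 0 = ∫_0^5/3 f dx + (-2) − (1), i.e. ∫_0^5/3 f dx must equal u'(0) − u'(5/3) = 3. Indeed ∫_0^5/3 (-x^2 + x + 511/270) dx = 3, so the data are compatible. The solution is then unique only up to an additive constant (fix it e.g. by requiring ∫_0^5/3 u dx = 0).


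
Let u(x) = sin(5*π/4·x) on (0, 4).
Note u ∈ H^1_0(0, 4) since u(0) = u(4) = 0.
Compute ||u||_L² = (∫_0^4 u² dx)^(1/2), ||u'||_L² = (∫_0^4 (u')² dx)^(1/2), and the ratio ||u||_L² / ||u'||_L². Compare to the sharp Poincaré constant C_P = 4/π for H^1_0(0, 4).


||u||_L² / ||u'||_L² = 4/(5*π) < C_P = 4/π.

u(x) = sin(5*π/4·x), so u'(x) = 5*π*cos(5*π*x/4)/4.
Writing u(x) = A·sin(kπx/L) with A = 1 and k = 5, use ∫_0^L sin²(kπx/L) dx = L/2 and ∫_0^L cos²(kπx/L) dx = L/2.
u² = 1·sin²(5*π/4·x) and (u')² = 25*π^2/16·cos²(5*π/4·x), and each of sin², cos² integrates to L/2 = 2 over (0, 4).
∫_0^4 u² dx = 2, so ||u||_L² = sqrt(2).
∫_0^4 (u')² dx = 25*π^2/8, so ||u'||_L² = 5*sqrt(2)*π/4.
Ratio ||u||_L² / ||u'||_L² = 4/(5*π).
Sharp Poincaré constant on H^1_0(0, 4) is C_P = L/π = 4/π, achieved by sin(π/4·x).
This is the k = 5 harmonic; the ratio L/(kπ) is strictly less than C_P = L/π, consistent with the sharp inequality ||u||_L² ≤ C_P ||u'||_L².


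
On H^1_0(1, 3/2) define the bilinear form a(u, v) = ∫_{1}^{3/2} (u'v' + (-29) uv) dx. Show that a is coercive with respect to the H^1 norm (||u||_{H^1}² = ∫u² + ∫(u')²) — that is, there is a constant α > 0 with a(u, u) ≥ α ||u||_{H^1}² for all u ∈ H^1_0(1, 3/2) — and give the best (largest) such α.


α = (-29 + 4*π^2)/(1 + 4*π^2)

Coercivity of a(·,·) on H^1_0(1, 3/2) means a(u, u) ≥ α ||u||_{H^1}² for every u ∈ H^1_0.
The interval has length L = 1/2, and Poincaré/coercivity depend only on L. Here a(u, u) = ∫(u')² + (-29)·∫u².
Here c = -29 < 0 with |c| < (π/L)² = 4*π^2, so coercivity still holds. The condition a(u,u) ≥ α||u||_{H^1}² reads (1−α)∫(u')² ≥ (α−c)∫u². Any admissible α is ≤ 1 (rapidly oscillating u have ∫u²/∫(u')² → 0), and α = 1 would force 0 ≥ (1−c)∫u², impossible since c < 1; so 1−α > 0. By the sharp Poincaré inequality on H^1_0 of an interval of length L, ∫(u')² ≥ (π/L)²∫u² with equality for the first sine mode sin(π(x−x₀)/L) (x₀ the left endpoint), so the inequality holds for all u iff (1−α)(π/L)² ≥ α − c, i.e. α ≤ ((π/L)² + c)/((π/L)² + 1) = (1 + c(L/π)²)/(1 + (L/π)²). (Direct route, valid since c ≤ 0: Poincaré gives c∫u² ≥ c(L/π)²∫(u')², so a(u,u) ≥ (1 + c(L/π)²)∫(u')², while ||u||_{H^1}² ≤ (1 + (L/π)²)∫(u')²; dividing yields the same α.) With (π/L)² = 4*π^2 and c = -29, the largest admissible constant is α = ((π/L)² + c)/((π/L)² + 1).
Simplifying, α = (-29 + 4*π^2)/(1 + 4*π^2).


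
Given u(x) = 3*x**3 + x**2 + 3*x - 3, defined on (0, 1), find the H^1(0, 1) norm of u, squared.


||u||_{H^1}^2 = 1336/21

The H^1 norm (squared) on an interval (0, L) is
  ||u||_{H^1}^2 = ∫_0^L u(x)^2 dx + ∫_0^L u'(x)^2 dx.
Compute u'(x) = 9*x**2 + 2*x + 3.
Then u(x)^2 = 9*x**6 + 6*x**5 + 19*x**4 - 12*x**3 + 3*x**2 - 18*x + 9 and u'(x)^2 = 81*x**4 + 36*x**3 + 58*x**2 + 12*x + 9.
Integrate each monomial from 0 to 1 using ∫_0^1 c·x^n dx = c·1^(n+1)/(n+1):
  ∫_0^1 u(x)^2 dx = ∫_0^1 (9*x^6 + 6*x^5 + 19*x^4 - 12*x^3 + 3*x^2 - 18*x + 9) dx. Term by term:
    ∫_0^1 9*x^6 dx = 9/7;  ∫_0^1 6*x^5 dx = 1;  ∫_0^1 19*x^4 dx = 19/5;
    ∫_0^1 -12*x^3 dx = -3;  ∫_0^1 3*x^2 dx = 1;  ∫_0^1 -18*x dx = -9;
    ∫_0^1 9 dx = 9.
  Sum: 9/7 + 1 + 19/5 − 3 + 1 − 9 + 9 = 143/35.
  ∫_0^1 u'(x)^2 dx = ∫_0^1 (81*x^4 + 36*x^3 + 58*x^2 + 12*x + 9) dx. Term by term:
    ∫_0^1 81*x^4 dx = 81/5;  ∫_0^1 36*x^3 dx = 9;  ∫_0^1 58*x^2 dx = 58/3;
    ∫_0^1 12*x dx = 6;  ∫_0^1 9 dx = 9.
  Sum: 81/5 + 9 + 58/3 + 6 + 9 = 893/15.
Adding: ||u||_{H^1}^2 = 143/35 + 893/15 = 1336/21.


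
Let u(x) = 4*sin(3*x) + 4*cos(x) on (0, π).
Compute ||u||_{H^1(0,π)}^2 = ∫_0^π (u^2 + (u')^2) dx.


||u||_{H^1(0,π)}^2 = 96*π

u'(x) = -4*sin(x) + 12*cos(3*x).
Expand u² and (u')² and integrate term by term on (0, π), using: for integers n ≥ 1, ∫_0^π sin²(nx) dx = ∫_0^π cos²(nx) dx = π/2; for n ≠ n', ∫_0^π sin(nx)sin(n'x) dx = ∫_0^π cos(nx)cos(n'x) dx = 0; and by product-to-sum, ∫_0^π sin(nx)cos(n'x) dx = ½∫_0^π [sin((n+n')x) + sin((n−n')x)] dx, which is 0 when n+n' is even and 2n/(n²−n'²) when n+n' is odd (it need not vanish on (0, π)).
  u² squared terms: (4)²·∫cos(x)² dx = 16·π/2 = 8*π;  (4)²·∫sin(3x)² dx = 16·π/2 = 8*π.
  u² cross terms: 2·(4)·(4)·∫cos(x)·sin(3x) dx = 32·(0) = 0.
  So ∫_0^π u² dx = 8*π + 8*π + 0 = 16*π.
  (u')² squared terms: (-4)²·∫sin(x)² dx = 16·π/2 = 8*π;  (12)²·∫cos(3x)² dx = 144·π/2 = 72*π.
  (u')² cross terms: 2·(-4)·(12)·∫sin(x)·cos(3x) dx = -96·(0) = 0.
  So ∫_0^π (u')² dx = 8*π + 72*π + 0 = 80*π.
||u||_{H^1}^2 = (16*π) + (80*π) = 96*π.


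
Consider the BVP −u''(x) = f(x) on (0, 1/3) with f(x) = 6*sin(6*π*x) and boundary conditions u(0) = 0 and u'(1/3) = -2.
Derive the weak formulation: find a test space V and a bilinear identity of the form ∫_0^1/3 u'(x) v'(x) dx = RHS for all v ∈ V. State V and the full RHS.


V = {v ∈ H^1(0, 1/3) : v(0) = 0} (test functions vanish at x = 0 where u is specified); weak form: ∫_0^1/3 u'v' dx = ∫_0^1/3 (6*sin(6*π*x)) v dx − 2·v(1/3) for all v ∈ V.

Multiply both sides by a test function v and integrate from 0 to 1/3:
  ∫_0^1/3 −u''(x) v(x) dx = ∫_0^1/3 f(x) v(x) dx.
Integrate the LHS by parts once:
  ∫_0^1/3 −u'' v dx = −[u'(x) v(x)]_0^1/3 + ∫_0^1/3 u'(x) v'(x) dx.
Thus ∫_0^1/3 u'(x) v'(x) dx = ∫_0^1/3 f(x) v(x) dx + [u'(x) v(x)]_0^1/3.
Choose V so that boundary terms are either known or forced to vanish.
Mixed BC: u(0) = 0 (Dirichlet) and u'(1/3) = -2 (Neumann). Define V = {v ∈ H^1(0, 1/3) : v(0) = 0}. Then [u' v]_0^1/3 = u'(1/3)·v(1/3) − u'(0)·0 = − 2·v(1/3).
Weak formulation: find u (satisfying any essential BC) such that ∫_0^1/3 u'(x) v'(x) dx = ∫_0^1/3 f v dx − 2·v(1/3) for all v ∈ V (Dirichlet at 0 absorbed into V; Neumann datum at x = 1/3 contributes the boundary term).
Substituting f(x) = 6*sin(6*π*x), the right-hand side is ∫_0^1/3 (6*sin(6*π*x)) v dx − 2·v(1/3).


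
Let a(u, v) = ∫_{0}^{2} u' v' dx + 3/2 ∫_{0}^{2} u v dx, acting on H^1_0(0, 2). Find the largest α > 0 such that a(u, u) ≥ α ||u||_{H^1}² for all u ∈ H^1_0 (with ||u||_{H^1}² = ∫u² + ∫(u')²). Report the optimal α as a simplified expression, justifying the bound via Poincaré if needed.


α = 1

Coercivity of a(·,·) on H^1_0(0, 2) means a(u, u) ≥ α ||u||_{H^1}² for every u ∈ H^1_0.
The interval has length L = 2, and Poincaré/coercivity depend only on L. Here a(u, u) = ∫(u')² + (3/2)·∫u².
Here c = 3/2 ≥ 1, so a(u,u) = ∫(u')² + c∫u² ≥ ∫(u')² + ∫u² = ||u||_{H^1}², i.e. α = 1 works. No larger α is possible: a(u,u) ≥ α||u||_{H^1}² means (1−α)∫(u')² ≥ (α−c)∫u², and for the modes u_n = sin(nπ(x−x₀)/L) (x₀ the left endpoint) one has ∫u_n²/∫(u_n')² = (L/(nπ))² → 0, so a(u_n,u_n)/||u_n||_{H^1}² → 1. Hence the optimal constant is α = 1.
Therefore α = 1.


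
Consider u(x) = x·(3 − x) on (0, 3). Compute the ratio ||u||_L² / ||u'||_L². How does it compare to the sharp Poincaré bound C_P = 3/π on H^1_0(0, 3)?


||u||_L² / ||u'||_L² = 3*sqrt(10)/10 < C_P = 3/π.

u(x) = x·(3 − x), so u'(x) = 3 - 2*x.
u(x) = x·(3 − x) vanishes at x = 0 and x = 3, so u ∈ H^1_0(0, 3). Differentiate via the product rule and integrate the resulting polynomials term by term.
  ∫_0^3 u² dx = ∫_0^3 (x^4 - 6*x^3 + 9*x^2) dx. Term by term:
    ∫_0^3 x^4 dx = 243/5;  ∫_0^3 -6*x^3 dx = -243/2;  ∫_0^3 9*x^2 dx = 81.
  Sum: 243/5 − 243/2 + 81 = 81/10.
  ∫_0^3 (u')² dx = ∫_0^3 (4*x^2 - 12*x + 9) dx. Term by term:
    ∫_0^3 4*x^2 dx = 36;  ∫_0^3 -12*x dx = -54;  ∫_0^3 9 dx = 27.
  Sum: 36 − 54 + 27 = 9.
∫_0^3 u² dx = 81/10, so ||u||_L² = 9*sqrt(10)/10.
∫_0^3 (u')² dx = 9, so ||u'||_L² = 3.
Ratio ||u||_L² / ||u'||_L² = 3*sqrt(10)/10.
Sharp Poincaré constant on H^1_0(0, 3) is C_P = L/π = 3/π, achieved by sin(π/3·x).
A polynomial bump cannot attain the sharp Poincaré constant (only the first sine eigenfunction does), so the ratio is strictly less than C_P, consistent with ||u||_L² ≤ C_P ||u'||_L².


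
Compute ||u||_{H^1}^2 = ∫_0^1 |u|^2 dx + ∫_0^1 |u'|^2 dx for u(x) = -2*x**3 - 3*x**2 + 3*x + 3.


||u||_{H^1}^2 = 1797/70

The H^1 norm (squared) on an interval (0, L) is
  ||u||_{H^1}^2 = ∫_0^L u(x)^2 dx + ∫_0^L u'(x)^2 dx.
Compute u'(x) = -6*x**2 - 6*x + 3.
Then u(x)^2 = 4*x**6 + 12*x**5 - 3*x**4 - 30*x**3 - 9*x**2 + 18*x + 9 and u'(x)^2 = 36*x**4 + 72*x**3 - 36*x + 9.
Integrate each monomial from 0 to 1 using ∫_0^1 c·x^n dx = c·1^(n+1)/(n+1):
  ∫_0^1 u(x)^2 dx = ∫_0^1 (4*x^6 + 12*x^5 - 3*x^4 - 30*x^3 - 9*x^2 + 18*x + 9) dx. Term by term:
    ∫_0^1 4*x^6 dx = 4/7;  ∫_0^1 12*x^5 dx = 2;  ∫_0^1 -3*x^4 dx = -3/5;
    ∫_0^1 -30*x^3 dx = -15/2;  ∫_0^1 -9*x^2 dx = -3;  ∫_0^1 18*x dx = 9;
    ∫_0^1 9 dx = 9.
  Sum: 4/7 + 2 − 3/5 − 15/2 − 3 + 9 + 9 = 663/70.
  ∫_0^1 u'(x)^2 dx = ∫_0^1 (36*x^4 + 72*x^3 - 36*x + 9) dx. Term by term:
    ∫_0^1 36*x^4 dx = 36/5;  ∫_0^1 72*x^3 dx = 18;  ∫_0^1 -36*x dx = -18;
    ∫_0^1 9 dx = 9.
  Sum: 36/5 + 18 − 18 + 9 = 81/5.
Adding: ||u||_{H^1}^2 = 663/70 + 81/5 = 1797/70.


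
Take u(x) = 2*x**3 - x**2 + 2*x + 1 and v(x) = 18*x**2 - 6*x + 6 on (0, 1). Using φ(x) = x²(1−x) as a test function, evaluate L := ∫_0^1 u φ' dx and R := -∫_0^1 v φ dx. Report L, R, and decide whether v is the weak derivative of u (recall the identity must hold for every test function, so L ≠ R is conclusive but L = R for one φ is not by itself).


LHS = -4/15, RHS = -4/5. No, v is not the weak derivative of u.

u(x) = 2*x**3 - x**2 + 2*x + 1, classical derivative u'(x) = 6*x**2 - 2*x + 2.
φ(x) = x²(1−x), so φ'(x) = x*(2 - 3*x).
Note φ(0) = φ(1) = 0, so the boundary term u·φ vanishes.
LHS = ∫_0^1 u(x) φ'(x) dx = ∫_0^1 (-6*x^5 + 7*x^4 - 8*x^3 + x^2 + 2*x) dx. Term by term:
  ∫_0^1 -6*x^5 dx = -1;  ∫_0^1 7*x^4 dx = 7/5;  ∫_0^1 -8*x^3 dx = -2;
  ∫_0^1 x^2 dx = 1/3;  ∫_0^1 2*x dx = 1.
Sum: -1 + 7/5 − 2 + 1/3 + 1 = -4/15.
So LHS = -4/15.
∫_0^1 v(x) φ(x) dx = ∫_0^1 (-18*x^5 + 24*x^4 - 12*x^3 + 6*x^2) dx. Term by term:
  ∫_0^1 -18*x^5 dx = -3;  ∫_0^1 24*x^4 dx = 24/5;  ∫_0^1 -12*x^3 dx = -3;
  ∫_0^1 6*x^2 dx = 2.
Sum: -3 + 24/5 − 3 + 2 = 4/5.
So RHS = -∫_0^1 v(x) φ(x) dx = -4/5.
LHS − RHS = 8/15 ≠ 0, so the identity fails.
(For a valid weak derivative the identity must hold for EVERY test function, in particular this one. The failure shows v is NOT the weak derivative of u.)
Correct weak derivative would be u'(x) = 6*x**2 - 2*x + 2.


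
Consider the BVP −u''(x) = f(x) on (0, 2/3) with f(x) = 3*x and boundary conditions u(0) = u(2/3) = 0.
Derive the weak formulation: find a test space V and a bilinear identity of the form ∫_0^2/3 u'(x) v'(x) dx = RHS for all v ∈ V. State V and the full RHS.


V = H^1_0(0, 2/3) (so v(0) = v(2/3) = 0); weak form: ∫_0^2/3 u'v' dx = ∫_0^2/3 (3*x) v dx for all v ∈ V.

Multiply both sides by a test function v and integrate from 0 to 2/3:
  ∫_0^2/3 −u''(x) v(x) dx = ∫_0^2/3 f(x) v(x) dx.
Integrate the LHS by parts once:
  ∫_0^2/3 −u'' v dx = −[u'(x) v(x)]_0^2/3 + ∫_0^2/3 u'(x) v'(x) dx.
Thus ∫_0^2/3 u'(x) v'(x) dx = ∫_0^2/3 f(x) v(x) dx + [u'(x) v(x)]_0^2/3.
Choose V so that boundary terms are either known or forced to vanish.
u is Dirichlet: u(0) = u(2/3) = 0. Let V = H^1_0(0, 2/3); then v(0) = v(2/3) = 0, and [u' v]_0^2/3 = 0.
Weak formulation: find u (satisfying any essential BC) such that ∫_0^2/3 u'(x) v'(x) dx = ∫_0^2/3 f v dx for all v ∈ V.
Substituting f(x) = 3*x, the right-hand side is ∫_0^2/3 (3*x) v dx.


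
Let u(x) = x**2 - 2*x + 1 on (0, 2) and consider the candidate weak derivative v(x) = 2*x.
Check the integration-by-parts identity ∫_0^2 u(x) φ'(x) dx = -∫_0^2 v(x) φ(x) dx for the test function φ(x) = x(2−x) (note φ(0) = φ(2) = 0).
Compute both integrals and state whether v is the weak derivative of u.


LHS = 0, RHS = -8/3. No, v is not the weak derivative of u.

u(x) = x**2 - 2*x + 1, classical derivative u'(x) = 2*x - 2.
φ(x) = x(2−x), so φ'(x) = 2 - 2*x.
Note φ(0) = φ(2) = 0, so the boundary term u·φ vanishes.
LHS = ∫_0^2 u(x) φ'(x) dx = ∫_0^2 (-2*x^3 + 6*x^2 - 6*x + 2) dx. Term by term:
  ∫_0^2 -2*x^3 dx = -8;  ∫_0^2 6*x^2 dx = 16;  ∫_0^2 -6*x dx = -12;
  ∫_0^2 2 dx = 4.
Sum: -8 + 16 − 12 + 4 = 0.
So LHS = 0.
∫_0^2 v(x) φ(x) dx = ∫_0^2 (-2*x^3 + 4*x^2) dx. Term by term:
  ∫_0^2 -2*x^3 dx = -8;  ∫_0^2 4*x^2 dx = 32/3.
Sum: -8 + 32/3 = 8/3.
So RHS = -∫_0^2 v(x) φ(x) dx = -8/3.
LHS − RHS = 8/3 ≠ 0, so the identity fails.
(For a valid weak derivative the identity must hold for EVERY test function, in particular this one. The failure shows v is NOT the weak derivative of u.)
Correct weak derivative would be u'(x) = 2*x - 2.
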